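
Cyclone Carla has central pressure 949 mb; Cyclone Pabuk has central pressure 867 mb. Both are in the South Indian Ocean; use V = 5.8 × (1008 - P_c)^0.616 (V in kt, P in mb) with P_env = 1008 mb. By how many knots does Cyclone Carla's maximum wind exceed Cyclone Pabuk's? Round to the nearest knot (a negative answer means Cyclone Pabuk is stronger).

Cyclone Carla: ΔP = 59; V ≈ 5.8 × 59^0.616 ≈ 71.49 kt.
Cyclone Pabuk: ΔP = 141; V ≈ 5.8 × 141^0.616 ≈ 122.28 kt.
Difference ≈ 71.49 − 122.28 = -50.79 → -51 kt.

-51 kt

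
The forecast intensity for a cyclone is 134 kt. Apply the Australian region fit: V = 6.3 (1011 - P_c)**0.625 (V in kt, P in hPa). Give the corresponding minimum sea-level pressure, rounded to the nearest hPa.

ΔP = (V / 6.3)^(1/0.625) = (134/6.3)^1.600.
134/6.3 = 21.270; 21.270^1.600 ≈ 133.18 hPa.
P_c = 1011 − 133.18 = 877.82 ≈ 878 hPa.

878 hPa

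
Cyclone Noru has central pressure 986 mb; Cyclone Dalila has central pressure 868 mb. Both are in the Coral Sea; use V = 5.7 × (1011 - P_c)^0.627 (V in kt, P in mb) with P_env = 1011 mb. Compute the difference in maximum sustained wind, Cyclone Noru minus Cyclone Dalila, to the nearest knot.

-85 kt

Cyclone Noru: ΔP = 25; V ≈ 5.7 × 25^0.627 ≈ 42.89 kt.
Cyclone Dalila: ΔP = 143; V ≈ 5.7 × 143^0.627 ≈ 128.02 kt.
Difference ≈ 42.89 − 128.02 = -85.13 → -85 kt.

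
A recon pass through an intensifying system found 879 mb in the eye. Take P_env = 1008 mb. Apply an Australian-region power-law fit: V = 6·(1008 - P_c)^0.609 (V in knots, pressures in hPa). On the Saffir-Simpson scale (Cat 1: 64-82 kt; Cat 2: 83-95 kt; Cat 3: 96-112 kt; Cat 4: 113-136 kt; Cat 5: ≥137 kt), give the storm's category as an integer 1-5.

4

ΔP = 1008 − 879 = 129 mb.
V ≈ 6 × 129^0.609 = 6 × 19.29 ≈ 116 kt.
116 kt falls in the Category 4 band.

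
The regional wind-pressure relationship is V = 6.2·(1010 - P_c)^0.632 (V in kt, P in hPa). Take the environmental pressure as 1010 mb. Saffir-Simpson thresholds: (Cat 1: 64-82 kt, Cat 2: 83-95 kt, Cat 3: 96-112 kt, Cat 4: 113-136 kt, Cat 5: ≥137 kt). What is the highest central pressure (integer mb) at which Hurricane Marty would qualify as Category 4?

Category 4 begins at V = 113 kt.
Required ΔP = (113/6.2)^(1/0.632) = 18.226^1.582 ≈ 98.80 mb.
P_c ≤ 1010 − 98.80 = 911.20, so the highest integer P_c is 911 mb.

911 mb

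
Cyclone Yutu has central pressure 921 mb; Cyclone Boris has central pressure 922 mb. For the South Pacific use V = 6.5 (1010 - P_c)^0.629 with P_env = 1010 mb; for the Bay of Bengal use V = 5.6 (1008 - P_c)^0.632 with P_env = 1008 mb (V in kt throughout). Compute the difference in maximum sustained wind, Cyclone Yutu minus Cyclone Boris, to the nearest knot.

Cyclone Yutu: ΔP = 89; V ≈ 6.5 × 89^0.629 ≈ 109.42 kt.
Cyclone Boris: ΔP = 86; V ≈ 5.6 × 86^0.632 ≈ 93.50 kt.
Difference ≈ 109.42 − 93.50 = 15.92 → 16 kt.

16 kt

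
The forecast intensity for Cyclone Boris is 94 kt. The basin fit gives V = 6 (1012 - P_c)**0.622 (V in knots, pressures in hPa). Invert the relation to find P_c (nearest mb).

929 mb

ΔP = (V / 6)^(1/0.622) = (94/6)^1.608.
94/6 = 15.667; 15.667^1.608 ≈ 83.40 mb.
P_c = 1012 − 83.40 = 928.60 ≈ 929 mb.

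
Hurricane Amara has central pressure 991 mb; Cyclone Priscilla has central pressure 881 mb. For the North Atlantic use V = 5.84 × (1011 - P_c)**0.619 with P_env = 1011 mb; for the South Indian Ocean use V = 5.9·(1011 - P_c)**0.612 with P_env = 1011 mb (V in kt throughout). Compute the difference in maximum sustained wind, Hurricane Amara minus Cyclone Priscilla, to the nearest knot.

Hurricane Amara: ΔP = 20; V ≈ 5.84 × 20^0.619 ≈ 37.30 kt.
Cyclone Priscilla: ΔP = 130; V ≈ 5.9 × 130^0.612 ≈ 116.03 kt.
Difference ≈ 37.30 − 116.03 = -78.73 → -79 kt.

-79 kt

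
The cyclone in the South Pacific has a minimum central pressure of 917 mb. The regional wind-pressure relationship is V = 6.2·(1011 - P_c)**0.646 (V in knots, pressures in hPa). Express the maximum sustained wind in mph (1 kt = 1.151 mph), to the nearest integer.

134 mph

ΔP = 1011 − 917 = 94 mb.
V ≈ 6.2 × 94^0.646 = 6.2 × 18.821 ≈ 116.690 kt.
116.690 × 1.151 ≈ 134.31 mph → 134 mph.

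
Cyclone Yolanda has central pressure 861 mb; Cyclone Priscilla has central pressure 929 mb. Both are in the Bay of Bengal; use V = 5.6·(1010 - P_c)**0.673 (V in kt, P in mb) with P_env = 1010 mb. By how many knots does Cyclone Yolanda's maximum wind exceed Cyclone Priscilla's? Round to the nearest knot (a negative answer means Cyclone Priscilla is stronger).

55 kt

Cyclone Yolanda: ΔP = 149; V ≈ 5.6 × 149^0.673 ≈ 162.46 kt.
Cyclone Priscilla: ΔP = 81; V ≈ 5.6 × 81^0.673 ≈ 107.79 kt.
Difference ≈ 162.46 − 107.79 = 54.67 → 55 kt.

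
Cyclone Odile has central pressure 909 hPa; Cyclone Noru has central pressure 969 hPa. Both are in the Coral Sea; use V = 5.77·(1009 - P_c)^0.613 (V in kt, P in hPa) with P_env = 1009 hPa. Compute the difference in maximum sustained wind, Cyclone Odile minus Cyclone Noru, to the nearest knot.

42 kt

Cyclone Odile: ΔP = 100; V ≈ 5.77 × 100^0.613 ≈ 97.09 kt.
Cyclone Noru: ΔP = 40; V ≈ 5.77 × 40^0.613 ≈ 55.37 kt.
Difference ≈ 97.09 − 55.37 = 41.72 → 42 kt.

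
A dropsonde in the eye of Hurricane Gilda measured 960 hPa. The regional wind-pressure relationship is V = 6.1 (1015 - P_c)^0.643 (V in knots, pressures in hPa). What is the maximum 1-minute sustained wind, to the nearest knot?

80 kt

ΔP = 1015 − 960 = 55 hPa.
55^0.643 ≈ 13.154.
V ≈ 6.1 × 13.154 ≈ 80.2 kt.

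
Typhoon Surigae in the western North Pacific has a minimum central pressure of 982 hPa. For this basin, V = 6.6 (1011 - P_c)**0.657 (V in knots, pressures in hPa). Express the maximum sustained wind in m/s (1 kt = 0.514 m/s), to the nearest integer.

ΔP = 1011 − 982 = 29 hPa.
V ≈ 6.6 × 29^0.657 = 6.6 × 9.137 ≈ 60.303 kt.
60.303 × 0.514 ≈ 31.00 m/s → 31 m/s.

31 m/s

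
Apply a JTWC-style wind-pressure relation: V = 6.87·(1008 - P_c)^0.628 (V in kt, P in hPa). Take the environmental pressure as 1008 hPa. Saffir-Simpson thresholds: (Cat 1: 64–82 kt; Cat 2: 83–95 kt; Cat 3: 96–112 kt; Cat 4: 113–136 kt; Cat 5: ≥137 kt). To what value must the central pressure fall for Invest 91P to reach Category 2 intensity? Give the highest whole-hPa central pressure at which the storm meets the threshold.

Category 2 begins at V = 83 kt.
Required ΔP = (83/6.87)^(1/0.628) = 12.082^1.592 ≈ 52.86 hPa.
P_c ≤ 1008 − 52.86 = 955.14, so the highest integer P_c is 955 hPa.

955 hPa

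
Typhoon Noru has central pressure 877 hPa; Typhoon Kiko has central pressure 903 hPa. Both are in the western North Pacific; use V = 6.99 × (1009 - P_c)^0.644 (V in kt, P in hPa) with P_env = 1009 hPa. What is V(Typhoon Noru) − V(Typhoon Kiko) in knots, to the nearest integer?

21 kt

Typhoon Noru: ΔP = 132; V ≈ 6.99 × 132^0.644 ≈ 162.23 kt.
Typhoon Kiko: ΔP = 106; V ≈ 6.99 × 106^0.644 ≈ 140.86 kt.
Difference ≈ 162.23 − 140.86 = 21.37 → 21 kt.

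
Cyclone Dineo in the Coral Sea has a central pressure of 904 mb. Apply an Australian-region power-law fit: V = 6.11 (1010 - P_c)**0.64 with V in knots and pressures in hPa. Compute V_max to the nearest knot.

121 kt

ΔP = 1010 − 904 = 106 mb.
106^0.64 ≈ 19.779.
V ≈ 6.11 × 19.779 ≈ 120.8 kt.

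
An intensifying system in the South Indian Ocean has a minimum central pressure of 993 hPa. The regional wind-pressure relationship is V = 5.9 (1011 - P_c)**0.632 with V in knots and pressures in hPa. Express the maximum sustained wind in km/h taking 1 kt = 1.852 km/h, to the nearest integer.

68 km/h

ΔP = 1011 − 993 = 18 hPa.
V ≈ 5.9 × 18^0.632 = 5.9 × 6.213 ≈ 36.659 kt.
36.659 × 1.852 ≈ 67.89 km/h → 68 km/h.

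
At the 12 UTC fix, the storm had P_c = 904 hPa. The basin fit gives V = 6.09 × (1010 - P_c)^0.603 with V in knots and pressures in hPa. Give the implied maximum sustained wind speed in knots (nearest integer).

101 kt

ΔP = 1010 − 904 = 106 hPa.
106^0.603 ≈ 16.644.
V ≈ 6.09 × 16.644 ≈ 101.4 kt.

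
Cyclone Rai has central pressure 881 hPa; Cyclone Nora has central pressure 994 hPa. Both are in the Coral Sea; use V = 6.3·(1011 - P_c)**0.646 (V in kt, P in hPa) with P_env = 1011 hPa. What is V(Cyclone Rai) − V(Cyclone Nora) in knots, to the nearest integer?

107 kt

Cyclone Rai: ΔP = 130; V ≈ 6.3 × 130^0.646 ≈ 146.20 kt.
Cyclone Nora: ΔP = 17; V ≈ 6.3 × 17^0.646 ≈ 39.28 kt.
Difference ≈ 146.20 − 39.28 = 106.92 → 107 kt.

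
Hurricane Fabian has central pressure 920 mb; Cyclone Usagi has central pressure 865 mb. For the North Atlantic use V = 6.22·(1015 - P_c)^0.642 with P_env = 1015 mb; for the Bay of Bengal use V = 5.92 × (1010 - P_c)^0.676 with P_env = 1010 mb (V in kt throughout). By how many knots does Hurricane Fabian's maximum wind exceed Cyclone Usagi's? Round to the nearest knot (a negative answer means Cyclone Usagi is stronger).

-55 kt

Hurricane Fabian: ΔP = 95; V ≈ 6.22 × 95^0.642 ≈ 115.74 kt.
Cyclone Usagi: ΔP = 145; V ≈ 5.92 × 145^0.676 ≈ 171.16 kt.
Difference ≈ 115.74 − 171.16 = -55.42 → -55 kt.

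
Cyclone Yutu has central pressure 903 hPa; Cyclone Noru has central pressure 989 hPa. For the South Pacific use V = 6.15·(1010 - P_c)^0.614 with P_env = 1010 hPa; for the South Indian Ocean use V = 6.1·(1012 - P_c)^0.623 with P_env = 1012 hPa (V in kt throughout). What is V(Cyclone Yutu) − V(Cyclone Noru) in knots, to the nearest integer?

Cyclone Yutu: ΔP = 107; V ≈ 6.15 × 107^0.614 ≈ 108.37 kt.
Cyclone Noru: ΔP = 23; V ≈ 6.1 × 23^0.623 ≈ 43.02 kt.
Difference ≈ 108.37 − 43.02 = 65.35 → 65 kt.

65 kt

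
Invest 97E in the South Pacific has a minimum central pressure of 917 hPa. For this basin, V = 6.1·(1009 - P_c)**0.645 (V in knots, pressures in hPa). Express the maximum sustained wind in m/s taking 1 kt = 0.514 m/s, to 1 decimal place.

57.9 m/s

ΔP = 1009 − 917 = 92 hPa.
V ≈ 6.1 × 92^0.645 = 6.1 × 18.477 ≈ 112.713 kt.
112.713 × 0.514 ≈ 57.93 m/s → 57.9 m/s.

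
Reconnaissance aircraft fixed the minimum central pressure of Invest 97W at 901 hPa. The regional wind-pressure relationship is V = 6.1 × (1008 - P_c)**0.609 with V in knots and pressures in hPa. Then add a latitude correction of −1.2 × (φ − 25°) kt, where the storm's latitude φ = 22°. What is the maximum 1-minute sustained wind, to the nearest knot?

ΔP = 1008 − 901 = 107 hPa.
107^0.609 ≈ 17.215.
V ≈ 6.1 × 17.215 ≈ 105.0 kt.
Latitude correction: −1.2 × (22 − 25) = 3.6 kt.
Corrected V ≈ 108.6 kt → 109 kt.

109 kt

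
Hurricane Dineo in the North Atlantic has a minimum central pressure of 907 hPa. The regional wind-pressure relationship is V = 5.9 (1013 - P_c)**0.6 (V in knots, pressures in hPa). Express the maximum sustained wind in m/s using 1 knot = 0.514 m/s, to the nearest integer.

50 m/s

ΔP = 1013 − 907 = 106 hPa.
V ≈ 5.9 × 106^0.6 = 5.9 × 16.413 ≈ 96.836 kt.
96.836 × 0.514 ≈ 49.77 m/s → 50 m/s.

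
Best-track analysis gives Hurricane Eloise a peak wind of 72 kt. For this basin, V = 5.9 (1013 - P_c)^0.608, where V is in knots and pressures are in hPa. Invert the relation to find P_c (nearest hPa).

952 hPa

ΔP = (V / 5.9)^(1/0.608) = (72/5.9)^1.645.
72/5.9 = 12.203; 12.203^1.645 ≈ 61.23 hPa.
P_c = 1013 − 61.23 = 951.77 ≈ 952 hPa.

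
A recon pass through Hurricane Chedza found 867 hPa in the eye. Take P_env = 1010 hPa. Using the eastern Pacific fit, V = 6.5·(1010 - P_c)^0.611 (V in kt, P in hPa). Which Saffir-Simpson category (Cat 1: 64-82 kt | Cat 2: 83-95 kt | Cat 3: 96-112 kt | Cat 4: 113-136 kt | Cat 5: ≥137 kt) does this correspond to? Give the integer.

ΔP = 1010 − 867 = 143 hPa.
V ≈ 6.5 × 143^0.611 = 6.5 × 20.74 ≈ 135 kt.
135 kt falls in the Category 4 band.

4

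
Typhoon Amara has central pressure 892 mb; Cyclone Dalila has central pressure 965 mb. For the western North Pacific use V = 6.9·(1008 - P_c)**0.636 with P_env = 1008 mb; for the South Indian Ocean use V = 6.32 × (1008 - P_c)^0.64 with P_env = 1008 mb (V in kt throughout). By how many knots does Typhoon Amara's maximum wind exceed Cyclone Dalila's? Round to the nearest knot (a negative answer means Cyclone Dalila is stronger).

Typhoon Amara: ΔP = 116; V ≈ 6.9 × 116^0.636 ≈ 141.85 kt.
Cyclone Dalila: ΔP = 43; V ≈ 6.32 × 43^0.64 ≈ 70.17 kt.
Difference ≈ 141.85 − 70.17 = 71.68 → 72 kt.

72 kt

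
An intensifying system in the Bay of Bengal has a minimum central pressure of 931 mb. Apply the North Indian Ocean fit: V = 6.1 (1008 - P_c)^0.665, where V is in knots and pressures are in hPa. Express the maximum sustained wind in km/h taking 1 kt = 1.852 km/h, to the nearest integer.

ΔP = 1008 − 931 = 77 mb.
V ≈ 6.1 × 77^0.665 = 6.1 × 17.969 ≈ 109.609 kt.
109.609 × 1.852 ≈ 203.00 km/h → 203 km/h.

203 km/h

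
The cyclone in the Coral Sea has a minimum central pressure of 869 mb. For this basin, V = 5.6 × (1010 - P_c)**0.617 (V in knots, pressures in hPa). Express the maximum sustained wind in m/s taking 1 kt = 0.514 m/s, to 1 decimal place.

ΔP = 1010 − 869 = 141 mb.
V ≈ 5.6 × 141^0.617 = 5.6 × 21.187 ≈ 118.647 kt.
118.647 × 0.514 ≈ 60.98 m/s → 61.0 m/s.

61.0 m/s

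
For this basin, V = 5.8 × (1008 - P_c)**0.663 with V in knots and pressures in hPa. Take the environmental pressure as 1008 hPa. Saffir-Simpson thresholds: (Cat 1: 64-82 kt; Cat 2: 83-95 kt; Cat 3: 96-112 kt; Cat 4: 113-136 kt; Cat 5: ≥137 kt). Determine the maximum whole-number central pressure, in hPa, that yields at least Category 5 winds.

Category 5 begins at V = 137 kt.
Required ΔP = (137/5.8)^(1/0.663) = 23.621^1.508 ≈ 117.85 hPa.
P_c ≤ 1008 − 117.85 = 890.15, so the highest integer P_c is 890 hPa.

890 hPa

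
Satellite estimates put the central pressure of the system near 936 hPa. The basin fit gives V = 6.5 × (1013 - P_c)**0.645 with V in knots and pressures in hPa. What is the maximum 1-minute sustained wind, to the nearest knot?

107 kt

ΔP = 1013 − 936 = 77 hPa.
77^0.645 ≈ 16.474.
V ≈ 6.5 × 16.474 ≈ 107.1 kt.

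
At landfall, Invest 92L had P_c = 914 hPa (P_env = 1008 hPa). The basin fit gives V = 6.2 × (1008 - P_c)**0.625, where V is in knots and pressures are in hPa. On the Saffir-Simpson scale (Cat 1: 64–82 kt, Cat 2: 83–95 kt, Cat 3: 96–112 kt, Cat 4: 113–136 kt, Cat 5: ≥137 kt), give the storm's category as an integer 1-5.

3

ΔP = 1008 − 914 = 94 hPa.
V ≈ 6.2 × 94^0.625 = 6.2 × 17.11 ≈ 106 kt.
106 kt falls in the Category 3 band.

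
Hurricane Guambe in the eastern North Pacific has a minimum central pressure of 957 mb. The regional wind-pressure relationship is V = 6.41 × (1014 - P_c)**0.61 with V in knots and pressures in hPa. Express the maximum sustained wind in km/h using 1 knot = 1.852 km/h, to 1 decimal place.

139.8 km/h

ΔP = 1014 − 957 = 57 mb.
V ≈ 6.41 × 57^0.61 = 6.41 × 11.778 ≈ 75.499 kt.
75.499 × 1.852 ≈ 139.82 km/h → 139.8 km/h.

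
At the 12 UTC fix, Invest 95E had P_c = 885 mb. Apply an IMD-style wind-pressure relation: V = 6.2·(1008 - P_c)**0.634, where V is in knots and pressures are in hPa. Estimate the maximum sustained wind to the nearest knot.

ΔP = 1008 − 885 = 123 mb.
123^0.634 ≈ 21.135.
V ≈ 6.2 × 21.135 ≈ 131.0 kt.

131 kt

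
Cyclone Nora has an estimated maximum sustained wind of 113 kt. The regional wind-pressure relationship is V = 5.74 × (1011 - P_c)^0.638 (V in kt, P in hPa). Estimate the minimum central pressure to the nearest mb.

904 mb

ΔP = (V / 5.74)^(1/0.638) = (113/5.74)^1.567.
113/5.74 = 19.686; 19.686^1.567 ≈ 106.78 mb.
P_c = 1011 − 106.78 = 904.22 ≈ 904 mb.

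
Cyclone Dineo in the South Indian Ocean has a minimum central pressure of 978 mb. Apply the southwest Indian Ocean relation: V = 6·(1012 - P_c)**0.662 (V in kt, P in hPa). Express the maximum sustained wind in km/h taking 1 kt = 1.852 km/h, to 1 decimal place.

ΔP = 1012 − 978 = 34 mb.
V ≈ 6 × 34^0.662 = 6 × 10.324 ≈ 61.943 kt.
61.943 × 1.852 ≈ 114.72 km/h → 114.7 km/h.

114.7 km/h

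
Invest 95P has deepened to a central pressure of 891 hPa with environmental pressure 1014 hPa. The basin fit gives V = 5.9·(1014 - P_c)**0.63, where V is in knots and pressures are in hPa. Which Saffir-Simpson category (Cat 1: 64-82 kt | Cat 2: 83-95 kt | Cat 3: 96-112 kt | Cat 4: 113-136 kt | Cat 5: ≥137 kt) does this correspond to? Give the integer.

4

ΔP = 1014 − 891 = 123 hPa.
V ≈ 5.9 × 123^0.63 = 5.9 × 20.73 ≈ 122 kt.
122 kt falls in the Category 4 band.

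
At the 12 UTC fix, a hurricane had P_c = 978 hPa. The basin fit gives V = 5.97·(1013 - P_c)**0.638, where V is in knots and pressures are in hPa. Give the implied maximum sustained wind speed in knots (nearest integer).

58 kt

ΔP = 1013 − 978 = 35 hPa.
35^0.638 ≈ 9.663.
V ≈ 5.97 × 9.663 ≈ 57.7 kt.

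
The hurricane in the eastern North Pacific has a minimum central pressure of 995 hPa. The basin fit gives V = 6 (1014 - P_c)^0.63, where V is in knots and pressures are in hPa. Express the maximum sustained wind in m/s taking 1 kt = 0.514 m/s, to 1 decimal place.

ΔP = 1014 − 995 = 19 hPa.
V ≈ 6 × 19^0.63 = 6 × 6.392 ≈ 38.350 kt.
38.350 × 0.514 ≈ 19.71 m/s → 19.7 m/s.

19.7 m/s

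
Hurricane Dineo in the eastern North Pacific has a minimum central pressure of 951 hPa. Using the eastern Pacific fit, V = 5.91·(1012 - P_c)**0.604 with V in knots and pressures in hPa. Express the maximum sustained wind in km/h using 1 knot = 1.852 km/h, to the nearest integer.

ΔP = 1012 − 951 = 61 hPa.
V ≈ 5.91 × 61^0.604 = 5.91 × 11.977 ≈ 70.783 kt.
70.783 × 1.852 ≈ 131.09 km/h → 131 km/h.

131 km/h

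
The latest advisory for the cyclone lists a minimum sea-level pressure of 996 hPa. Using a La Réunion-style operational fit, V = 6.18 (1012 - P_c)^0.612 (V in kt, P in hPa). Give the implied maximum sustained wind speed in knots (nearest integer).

34 kt

ΔP = 1012 − 996 = 16 hPa.
16^0.612 ≈ 5.457.
V ≈ 6.18 × 5.457 ≈ 33.7 kt.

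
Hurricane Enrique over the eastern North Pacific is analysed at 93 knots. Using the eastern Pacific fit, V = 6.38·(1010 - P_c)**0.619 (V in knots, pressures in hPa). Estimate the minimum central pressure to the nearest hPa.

ΔP = (V / 6.38)^(1/0.619) = (93/6.38)^1.616.
93/6.38 = 14.577; 14.577^1.616 ≈ 75.84 hPa.
P_c = 1010 − 75.84 = 934.16 ≈ 934 hPa.

934 hPa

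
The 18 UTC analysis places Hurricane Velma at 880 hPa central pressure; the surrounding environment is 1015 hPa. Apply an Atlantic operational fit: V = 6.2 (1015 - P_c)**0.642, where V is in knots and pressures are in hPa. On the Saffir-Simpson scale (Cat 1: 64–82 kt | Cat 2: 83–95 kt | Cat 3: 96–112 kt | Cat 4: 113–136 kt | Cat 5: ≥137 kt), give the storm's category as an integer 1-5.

ΔP = 1015 − 880 = 135 hPa.
V ≈ 6.2 × 135^0.642 = 6.2 × 23.32 ≈ 145 kt.
145 kt falls in the Category 5 band.

5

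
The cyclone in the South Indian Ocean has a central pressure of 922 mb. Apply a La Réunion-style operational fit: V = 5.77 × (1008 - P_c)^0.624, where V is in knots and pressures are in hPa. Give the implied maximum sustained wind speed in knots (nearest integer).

93 kt

ΔP = 1008 − 922 = 86 mb.
86^0.624 ≈ 16.111.
V ≈ 5.77 × 16.111 ≈ 93.0 kt.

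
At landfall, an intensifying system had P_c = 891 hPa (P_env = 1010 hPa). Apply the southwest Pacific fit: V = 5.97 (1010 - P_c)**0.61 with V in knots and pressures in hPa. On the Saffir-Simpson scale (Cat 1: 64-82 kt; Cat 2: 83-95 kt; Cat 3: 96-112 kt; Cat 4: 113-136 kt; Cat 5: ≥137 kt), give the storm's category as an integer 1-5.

ΔP = 1010 − 891 = 119 hPa.
V ≈ 5.97 × 119^0.61 = 5.97 × 18.45 ≈ 110 kt.
110 kt falls in the Category 3 band.

3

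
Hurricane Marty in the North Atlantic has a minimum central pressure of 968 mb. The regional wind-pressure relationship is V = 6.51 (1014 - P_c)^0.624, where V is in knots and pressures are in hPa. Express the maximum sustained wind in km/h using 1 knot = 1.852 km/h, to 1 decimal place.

131.5 km/h

ΔP = 1014 − 968 = 46 mb.
V ≈ 6.51 × 46^0.624 = 6.51 × 10.903 ≈ 70.981 kt.
70.981 × 1.852 ≈ 131.46 km/h → 131.5 km/h.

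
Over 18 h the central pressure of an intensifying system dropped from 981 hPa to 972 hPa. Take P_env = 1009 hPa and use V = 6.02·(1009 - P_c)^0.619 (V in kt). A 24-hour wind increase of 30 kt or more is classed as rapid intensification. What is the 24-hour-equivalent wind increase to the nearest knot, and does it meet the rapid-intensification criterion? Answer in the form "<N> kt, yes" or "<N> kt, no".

V₁: ΔP = 28, V ≈ 6.02 × 28^0.619 ≈ 47.36 kt.
V₂: ΔP = 37, V ≈ 6.02 × 37^0.619 ≈ 56.27 kt.
ΔV over 18 h = 8.91 kt → 24 h equivalent = 8.91 × 24/18 ≈ 11.88 kt.
12 kt < 30 kt ⇒ not rapid intensification.

12 kt, no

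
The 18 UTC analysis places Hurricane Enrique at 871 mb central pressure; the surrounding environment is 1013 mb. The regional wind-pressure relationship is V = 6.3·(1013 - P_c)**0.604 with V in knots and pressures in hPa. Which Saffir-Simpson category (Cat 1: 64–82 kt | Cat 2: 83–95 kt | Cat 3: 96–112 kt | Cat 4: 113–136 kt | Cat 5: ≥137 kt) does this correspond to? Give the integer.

ΔP = 1013 − 871 = 142 mb.
V ≈ 6.3 × 142^0.604 = 6.3 × 19.95 ≈ 126 kt.
126 kt falls in the Category 4 band.

4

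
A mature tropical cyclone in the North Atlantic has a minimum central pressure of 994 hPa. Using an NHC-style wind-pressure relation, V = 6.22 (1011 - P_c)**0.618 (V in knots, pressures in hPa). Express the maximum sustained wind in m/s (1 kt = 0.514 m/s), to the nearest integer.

18 m/s

ΔP = 1011 − 994 = 17 hPa.
V ≈ 6.22 × 17^0.618 = 6.22 × 5.760 ≈ 35.827 kt.
35.827 × 0.514 ≈ 18.41 m/s → 18 m/s.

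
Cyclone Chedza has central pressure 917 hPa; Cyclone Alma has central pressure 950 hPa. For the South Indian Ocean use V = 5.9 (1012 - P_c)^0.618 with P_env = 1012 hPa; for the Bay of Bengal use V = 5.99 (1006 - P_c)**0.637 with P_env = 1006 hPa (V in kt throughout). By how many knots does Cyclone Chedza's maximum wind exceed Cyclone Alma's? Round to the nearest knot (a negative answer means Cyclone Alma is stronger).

Cyclone Chedza: ΔP = 95; V ≈ 5.9 × 95^0.618 ≈ 98.42 kt.
Cyclone Alma: ΔP = 56; V ≈ 5.99 × 56^0.637 ≈ 77.81 kt.
Difference ≈ 98.42 − 77.81 = 20.61 → 21 kt.

21 kt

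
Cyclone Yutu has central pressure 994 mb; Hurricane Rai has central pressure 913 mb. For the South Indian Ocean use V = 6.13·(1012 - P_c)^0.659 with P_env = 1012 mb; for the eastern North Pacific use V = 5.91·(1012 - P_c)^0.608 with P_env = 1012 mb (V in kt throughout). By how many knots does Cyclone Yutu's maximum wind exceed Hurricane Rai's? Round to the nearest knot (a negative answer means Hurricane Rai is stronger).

Cyclone Yutu: ΔP = 18; V ≈ 6.13 × 18^0.659 ≈ 41.18 kt.
Hurricane Rai: ΔP = 99; V ≈ 5.91 × 99^0.608 ≈ 96.59 kt.
Difference ≈ 41.18 − 96.59 = -55.41 → -55 kt.

-55 kt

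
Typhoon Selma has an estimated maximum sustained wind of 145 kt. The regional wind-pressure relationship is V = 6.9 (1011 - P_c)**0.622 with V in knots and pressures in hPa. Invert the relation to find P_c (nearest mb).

ΔP = (V / 6.9)^(1/0.622) = (145/6.9)^1.608.
145/6.9 = 21.014; 21.014^1.608 ≈ 133.73 mb.
P_c = 1011 − 133.73 = 877.27 ≈ 877 mb.

877 mb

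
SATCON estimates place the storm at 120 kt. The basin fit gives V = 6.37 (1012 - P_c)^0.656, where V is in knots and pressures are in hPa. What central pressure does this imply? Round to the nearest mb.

924 mb

ΔP = (V / 6.37)^(1/0.656) = (120/6.37)^1.524.
120/6.37 = 18.838; 18.838^1.524 ≈ 87.83 mb.
P_c = 1012 − 87.83 = 924.17 ≈ 924 mb.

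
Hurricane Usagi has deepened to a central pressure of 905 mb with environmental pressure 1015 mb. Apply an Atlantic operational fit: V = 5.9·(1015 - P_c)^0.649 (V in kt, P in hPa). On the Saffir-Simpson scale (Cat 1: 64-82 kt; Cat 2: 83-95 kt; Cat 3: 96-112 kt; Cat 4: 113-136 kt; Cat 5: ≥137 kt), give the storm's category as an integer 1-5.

ΔP = 1015 − 905 = 110 mb.
V ≈ 5.9 × 110^0.649 = 5.9 × 21.13 ≈ 125 kt.
125 kt falls in the Category 4 band.

4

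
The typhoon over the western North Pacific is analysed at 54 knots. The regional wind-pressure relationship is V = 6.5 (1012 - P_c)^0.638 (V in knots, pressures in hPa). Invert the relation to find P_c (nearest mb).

ΔP = (V / 6.5)^(1/0.638) = (54/6.5)^1.567.
54/6.5 = 8.308; 8.308^1.567 ≈ 27.62 mb.
P_c = 1012 − 27.62 = 984.38 ≈ 984 mb.

984 mb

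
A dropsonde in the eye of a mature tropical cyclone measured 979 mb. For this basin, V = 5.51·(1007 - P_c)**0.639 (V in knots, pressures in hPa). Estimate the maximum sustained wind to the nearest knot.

ΔP = 1007 − 979 = 28 mb.
28^0.639 ≈ 8.409.
V ≈ 5.51 × 8.409 ≈ 46.3 kt.

46 kt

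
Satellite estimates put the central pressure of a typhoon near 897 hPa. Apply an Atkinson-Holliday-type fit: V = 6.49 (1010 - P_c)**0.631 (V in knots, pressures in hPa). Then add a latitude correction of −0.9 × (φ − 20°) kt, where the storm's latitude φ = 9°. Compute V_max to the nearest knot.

138 kt

ΔP = 1010 − 897 = 113 hPa.
113^0.631 ≈ 19.747.
V ≈ 6.49 × 19.747 ≈ 128.2 kt.
Latitude correction: −0.9 × (9 − 20) = 9.9 kt.
Corrected V ≈ 138.1 kt → 138 kt.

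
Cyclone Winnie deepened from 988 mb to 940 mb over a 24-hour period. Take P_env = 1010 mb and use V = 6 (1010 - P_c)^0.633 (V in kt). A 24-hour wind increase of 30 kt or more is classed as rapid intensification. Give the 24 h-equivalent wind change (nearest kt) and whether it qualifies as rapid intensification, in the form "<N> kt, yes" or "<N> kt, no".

46 kt, yes

V₁: ΔP = 22, V ≈ 6 × 22^0.633 ≈ 42.45 kt.
V₂: ΔP = 70, V ≈ 6 × 70^0.633 ≈ 88.33 kt.
ΔV over 24 h = 45.88 kt → 24 h equivalent = 45.88 × 24/24 ≈ 45.88 kt.
46 kt ≥ 30 kt ⇒ rapid intensification.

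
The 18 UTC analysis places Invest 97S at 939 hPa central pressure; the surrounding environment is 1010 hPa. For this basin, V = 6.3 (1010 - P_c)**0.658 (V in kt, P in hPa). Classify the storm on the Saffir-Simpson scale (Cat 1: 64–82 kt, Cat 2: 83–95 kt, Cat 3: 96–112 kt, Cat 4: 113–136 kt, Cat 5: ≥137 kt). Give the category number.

3

ΔP = 1010 − 939 = 71 hPa.
V ≈ 6.3 × 71^0.658 = 6.3 × 16.52 ≈ 104 kt.
104 kt falls in the Category 3 band.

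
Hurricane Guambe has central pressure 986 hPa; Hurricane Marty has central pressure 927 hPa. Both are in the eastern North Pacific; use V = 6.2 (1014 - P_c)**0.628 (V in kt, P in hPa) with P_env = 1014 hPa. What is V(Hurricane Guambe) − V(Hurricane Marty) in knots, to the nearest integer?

-52 kt

Hurricane Guambe: ΔP = 28; V ≈ 6.2 × 28^0.628 ≈ 50.26 kt.
Hurricane Marty: ΔP = 87; V ≈ 6.2 × 87^0.628 ≈ 102.43 kt.
Difference ≈ 50.26 − 102.43 = -52.17 → -52 kt.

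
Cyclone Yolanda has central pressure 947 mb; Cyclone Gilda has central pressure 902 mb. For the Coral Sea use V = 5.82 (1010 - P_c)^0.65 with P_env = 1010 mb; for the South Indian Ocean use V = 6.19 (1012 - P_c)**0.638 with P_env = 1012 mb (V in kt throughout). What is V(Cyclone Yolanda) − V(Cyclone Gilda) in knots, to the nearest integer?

-38 kt

Cyclone Yolanda: ΔP = 63; V ≈ 5.82 × 63^0.65 ≈ 86.00 kt.
Cyclone Gilda: ΔP = 110; V ≈ 6.19 × 110^0.638 ≈ 124.19 kt.
Difference ≈ 86.00 − 124.19 = -38.19 → -38 kt.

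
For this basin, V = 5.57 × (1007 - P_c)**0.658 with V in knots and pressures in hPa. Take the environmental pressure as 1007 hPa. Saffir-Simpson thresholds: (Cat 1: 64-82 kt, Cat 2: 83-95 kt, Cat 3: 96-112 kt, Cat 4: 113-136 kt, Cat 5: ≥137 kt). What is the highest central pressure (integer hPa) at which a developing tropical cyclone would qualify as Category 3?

Category 3 begins at V = 96 kt.
Required ΔP = (96/5.57)^(1/0.658) = 17.235^1.520 ≈ 75.69 hPa.
P_c ≤ 1007 − 75.69 = 931.31, so the highest integer P_c is 931 hPa.

931 hPa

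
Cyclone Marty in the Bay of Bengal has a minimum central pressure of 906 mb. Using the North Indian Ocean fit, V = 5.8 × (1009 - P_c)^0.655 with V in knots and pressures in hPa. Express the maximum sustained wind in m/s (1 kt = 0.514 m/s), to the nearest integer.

ΔP = 1009 − 906 = 103 mb.
V ≈ 5.8 × 103^0.655 = 5.8 × 20.817 ≈ 120.736 kt.
120.736 × 0.514 ≈ 62.06 m/s → 62 m/s.

62 m/s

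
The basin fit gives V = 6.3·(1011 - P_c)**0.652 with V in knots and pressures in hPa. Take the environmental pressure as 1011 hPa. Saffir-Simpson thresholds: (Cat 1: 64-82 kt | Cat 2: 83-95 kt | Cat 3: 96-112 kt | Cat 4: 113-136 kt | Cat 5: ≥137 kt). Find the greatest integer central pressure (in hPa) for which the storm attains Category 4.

Category 4 begins at V = 113 kt.
Required ΔP = (113/6.3)^(1/0.652) = 17.937^1.534 ≈ 83.74 hPa.
P_c ≤ 1011 − 83.74 = 927.26, so the highest integer P_c is 927 hPa.

927 hPa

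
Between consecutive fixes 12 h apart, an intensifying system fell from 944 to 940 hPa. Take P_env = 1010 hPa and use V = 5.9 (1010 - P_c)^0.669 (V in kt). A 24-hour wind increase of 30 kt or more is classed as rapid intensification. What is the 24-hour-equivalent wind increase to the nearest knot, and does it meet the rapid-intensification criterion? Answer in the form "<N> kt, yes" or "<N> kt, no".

V₁: ΔP = 66, V ≈ 5.9 × 66^0.669 ≈ 97.30 kt.
V₂: ΔP = 70, V ≈ 5.9 × 70^0.669 ≈ 101.21 kt.
ΔV over 12 h = 3.91 kt → 24 h equivalent = 3.91 × 24/12 ≈ 7.82 kt.
8 kt < 30 kt ⇒ not rapid intensification.

8 kt, no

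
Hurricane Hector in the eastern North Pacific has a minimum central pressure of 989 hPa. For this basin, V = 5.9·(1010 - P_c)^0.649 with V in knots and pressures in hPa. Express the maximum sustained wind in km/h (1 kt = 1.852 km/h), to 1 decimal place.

78.8 km/h

ΔP = 1010 − 989 = 21 hPa.
V ≈ 5.9 × 21^0.649 = 5.9 × 7.213 ≈ 42.557 kt.
42.557 × 1.852 ≈ 78.82 km/h → 78.8 km/h.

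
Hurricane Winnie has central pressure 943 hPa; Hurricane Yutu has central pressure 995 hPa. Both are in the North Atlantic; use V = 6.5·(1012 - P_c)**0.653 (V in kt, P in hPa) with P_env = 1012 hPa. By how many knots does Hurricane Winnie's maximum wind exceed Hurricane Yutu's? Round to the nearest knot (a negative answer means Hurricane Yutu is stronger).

Hurricane Winnie: ΔP = 69; V ≈ 6.5 × 69^0.653 ≈ 103.20 kt.
Hurricane Yutu: ΔP = 17; V ≈ 6.5 × 17^0.653 ≈ 41.34 kt.
Difference ≈ 103.20 − 41.34 = 61.86 → 62 kt.

62 kt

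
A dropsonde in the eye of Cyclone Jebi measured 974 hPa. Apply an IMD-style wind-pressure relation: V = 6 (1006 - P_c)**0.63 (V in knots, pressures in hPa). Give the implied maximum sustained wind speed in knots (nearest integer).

53 kt

ΔP = 1006 − 974 = 32 hPa.
32^0.63 ≈ 8.877.
V ≈ 6 × 8.877 ≈ 53.3 kt.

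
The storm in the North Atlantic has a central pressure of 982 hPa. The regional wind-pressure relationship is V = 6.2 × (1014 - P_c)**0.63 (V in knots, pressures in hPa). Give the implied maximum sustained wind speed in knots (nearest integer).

55 kt

ΔP = 1014 − 982 = 32 hPa.
32^0.63 ≈ 8.877.
V ≈ 6.2 × 8.877 ≈ 55.0 kt.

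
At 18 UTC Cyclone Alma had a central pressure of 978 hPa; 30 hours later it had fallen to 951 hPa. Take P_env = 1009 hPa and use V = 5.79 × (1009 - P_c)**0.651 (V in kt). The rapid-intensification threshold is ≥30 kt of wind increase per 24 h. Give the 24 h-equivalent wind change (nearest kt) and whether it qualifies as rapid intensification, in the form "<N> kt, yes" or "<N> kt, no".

22 kt, no

V₁: ΔP = 31, V ≈ 5.79 × 31^0.651 ≈ 54.14 kt.
V₂: ΔP = 58, V ≈ 5.79 × 58^0.651 ≈ 81.41 kt.
ΔV over 30 h = 27.27 kt → 24 h equivalent = 27.27 × 24/30 ≈ 21.82 kt.
22 kt < 30 kt ⇒ not rapid intensification.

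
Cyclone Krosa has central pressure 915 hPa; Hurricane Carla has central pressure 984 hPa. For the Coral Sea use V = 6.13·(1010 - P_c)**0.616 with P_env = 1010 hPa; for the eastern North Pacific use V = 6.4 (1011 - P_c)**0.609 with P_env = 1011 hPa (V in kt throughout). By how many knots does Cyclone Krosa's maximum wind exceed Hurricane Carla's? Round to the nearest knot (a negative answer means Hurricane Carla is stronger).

54 kt

Cyclone Krosa: ΔP = 95; V ≈ 6.13 × 95^0.616 ≈ 101.33 kt.
Hurricane Carla: ΔP = 27; V ≈ 6.4 × 27^0.609 ≈ 47.63 kt.
Difference ≈ 101.33 − 47.63 = 53.70 → 54 kt.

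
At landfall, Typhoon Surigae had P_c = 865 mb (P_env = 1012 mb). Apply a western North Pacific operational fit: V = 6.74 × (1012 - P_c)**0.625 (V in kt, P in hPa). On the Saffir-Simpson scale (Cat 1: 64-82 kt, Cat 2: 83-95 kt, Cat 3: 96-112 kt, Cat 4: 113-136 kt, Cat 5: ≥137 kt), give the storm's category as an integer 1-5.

5

ΔP = 1012 − 865 = 147 mb.
V ≈ 6.74 × 147^0.625 = 6.74 × 22.62 ≈ 152 kt.
152 kt falls in the Category 5 band.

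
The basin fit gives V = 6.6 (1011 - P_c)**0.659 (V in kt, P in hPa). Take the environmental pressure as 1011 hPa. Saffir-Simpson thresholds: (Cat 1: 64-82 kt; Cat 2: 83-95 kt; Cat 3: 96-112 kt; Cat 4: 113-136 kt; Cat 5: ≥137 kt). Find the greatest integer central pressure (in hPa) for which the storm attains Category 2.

964 hPa

Category 2 begins at V = 83 kt.
Required ΔP = (83/6.6)^(1/0.659) = 12.576^1.517 ≈ 46.61 hPa.
P_c ≤ 1011 − 46.61 = 964.39, so the highest integer P_c is 964 hPa.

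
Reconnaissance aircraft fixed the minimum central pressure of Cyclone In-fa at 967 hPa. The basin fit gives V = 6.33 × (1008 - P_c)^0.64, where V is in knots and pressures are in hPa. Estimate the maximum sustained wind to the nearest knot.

68 kt

ΔP = 1008 − 967 = 41 hPa.
41^0.64 ≈ 10.769.
V ≈ 6.33 × 10.769 ≈ 68.2 kt.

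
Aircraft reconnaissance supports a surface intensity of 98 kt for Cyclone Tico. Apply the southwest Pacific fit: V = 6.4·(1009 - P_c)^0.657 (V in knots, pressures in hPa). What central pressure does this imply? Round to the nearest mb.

945 mb

ΔP = (V / 6.4)^(1/0.657) = (98/6.4)^1.522.
98/6.4 = 15.312; 15.312^1.522 ≈ 63.64 mb.
P_c = 1009 − 63.64 = 945.36 ≈ 945 mb.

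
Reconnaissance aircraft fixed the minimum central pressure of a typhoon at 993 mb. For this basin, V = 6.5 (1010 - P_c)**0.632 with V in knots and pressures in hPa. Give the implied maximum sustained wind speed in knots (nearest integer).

ΔP = 1010 − 993 = 17 mb.
17^0.632 ≈ 5.993.
V ≈ 6.5 × 5.993 ≈ 39.0 kt.

39 kt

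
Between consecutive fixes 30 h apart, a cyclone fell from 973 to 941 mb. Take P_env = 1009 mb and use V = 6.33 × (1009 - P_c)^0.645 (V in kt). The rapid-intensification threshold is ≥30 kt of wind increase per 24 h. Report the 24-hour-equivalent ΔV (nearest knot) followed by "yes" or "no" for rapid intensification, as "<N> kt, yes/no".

V₁: ΔP = 36, V ≈ 6.33 × 36^0.645 ≈ 63.86 kt.
V₂: ΔP = 68, V ≈ 6.33 × 68^0.645 ≈ 96.24 kt.
ΔV over 30 h = 32.38 kt → 24 h equivalent = 32.38 × 24/30 ≈ 25.90 kt.
26 kt < 30 kt ⇒ not rapid intensification.

26 kt, no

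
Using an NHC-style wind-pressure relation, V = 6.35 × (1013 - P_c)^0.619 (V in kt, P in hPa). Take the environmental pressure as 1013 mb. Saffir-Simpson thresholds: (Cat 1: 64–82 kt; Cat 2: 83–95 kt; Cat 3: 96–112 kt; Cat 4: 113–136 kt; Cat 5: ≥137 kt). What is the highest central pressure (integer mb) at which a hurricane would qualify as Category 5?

Category 5 begins at V = 137 kt.
Required ΔP = (137/6.35)^(1/0.619) = 21.575^1.616 ≈ 142.89 mb.
P_c ≤ 1013 − 142.89 = 870.11, so the highest integer P_c is 870 mb.

870 mb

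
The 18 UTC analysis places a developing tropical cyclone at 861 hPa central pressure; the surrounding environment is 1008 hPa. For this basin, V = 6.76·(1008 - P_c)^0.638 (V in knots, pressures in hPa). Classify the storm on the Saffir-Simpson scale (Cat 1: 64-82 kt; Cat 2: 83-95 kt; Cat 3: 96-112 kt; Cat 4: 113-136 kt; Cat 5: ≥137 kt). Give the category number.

5

ΔP = 1008 − 861 = 147 hPa.
V ≈ 6.76 × 147^0.638 = 6.76 × 24.14 ≈ 163 kt.
163 kt falls in the Category 5 band.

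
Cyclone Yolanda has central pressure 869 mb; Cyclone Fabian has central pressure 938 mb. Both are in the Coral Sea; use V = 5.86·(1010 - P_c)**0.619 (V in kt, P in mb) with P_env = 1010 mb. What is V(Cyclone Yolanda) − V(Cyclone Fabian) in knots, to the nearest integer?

Cyclone Yolanda: ΔP = 141; V ≈ 5.86 × 141^0.619 ≈ 125.39 kt.
Cyclone Fabian: ΔP = 72; V ≈ 5.86 × 72^0.619 ≈ 82.72 kt.
Difference ≈ 125.39 − 82.72 = 42.67 → 43 kt.

43 kt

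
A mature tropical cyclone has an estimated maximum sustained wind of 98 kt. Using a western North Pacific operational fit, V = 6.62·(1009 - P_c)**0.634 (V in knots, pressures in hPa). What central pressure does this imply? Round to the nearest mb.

939 mb

ΔP = (V / 6.62)^(1/0.634) = (98/6.62)^1.577.
98/6.62 = 14.804; 14.804^1.577 ≈ 70.15 mb.
P_c = 1009 − 70.15 = 938.85 ≈ 939 mb.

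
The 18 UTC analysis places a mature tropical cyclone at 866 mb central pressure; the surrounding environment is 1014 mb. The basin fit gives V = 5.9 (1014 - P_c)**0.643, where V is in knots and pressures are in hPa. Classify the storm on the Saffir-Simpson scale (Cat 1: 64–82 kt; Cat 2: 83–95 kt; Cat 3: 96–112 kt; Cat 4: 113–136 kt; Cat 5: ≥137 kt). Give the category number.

5

ΔP = 1014 − 866 = 148 mb.
V ≈ 5.9 × 148^0.643 = 5.9 × 24.86 ≈ 147 kt.
147 kt falls in the Category 5 band.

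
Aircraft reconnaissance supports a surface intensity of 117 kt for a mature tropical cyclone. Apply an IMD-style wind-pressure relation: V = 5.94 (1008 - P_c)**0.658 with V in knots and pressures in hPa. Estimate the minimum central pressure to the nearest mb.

ΔP = (V / 5.94)^(1/0.658) = (117/5.94)^1.520.
117/5.94 = 19.697; 19.697^1.520 ≈ 92.72 mb.
P_c = 1008 − 92.72 = 915.28 ≈ 915 mb.

915 mb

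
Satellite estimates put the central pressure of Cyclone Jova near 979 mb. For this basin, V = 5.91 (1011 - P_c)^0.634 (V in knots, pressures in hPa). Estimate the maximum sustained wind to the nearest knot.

53 kt

ΔP = 1011 − 979 = 32 mb.
32^0.634 ≈ 9.000.
V ≈ 5.91 × 9.000 ≈ 53.2 kt.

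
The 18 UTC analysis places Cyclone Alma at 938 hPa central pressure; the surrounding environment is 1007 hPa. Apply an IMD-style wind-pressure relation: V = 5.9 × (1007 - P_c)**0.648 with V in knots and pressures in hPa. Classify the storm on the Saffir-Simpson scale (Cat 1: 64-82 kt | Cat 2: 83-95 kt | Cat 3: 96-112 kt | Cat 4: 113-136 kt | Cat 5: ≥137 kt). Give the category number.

ΔP = 1007 − 938 = 69 hPa.
V ≈ 5.9 × 69^0.648 = 5.9 × 15.54 ≈ 92 kt.
92 kt falls in the Category 2 band.

2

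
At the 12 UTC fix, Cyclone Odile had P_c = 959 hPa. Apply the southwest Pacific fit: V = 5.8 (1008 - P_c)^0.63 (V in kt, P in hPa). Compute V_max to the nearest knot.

67 kt

ΔP = 1008 − 959 = 49 hPa.
49^0.63 ≈ 11.610.
V ≈ 5.8 × 11.610 ≈ 67.3 kt.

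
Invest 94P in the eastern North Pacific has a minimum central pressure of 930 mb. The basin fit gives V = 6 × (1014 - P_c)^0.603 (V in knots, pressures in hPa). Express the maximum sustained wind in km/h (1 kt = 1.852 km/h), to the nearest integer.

161 km/h

ΔP = 1014 − 930 = 84 mb.
V ≈ 6 × 84^0.603 = 6 × 14.466 ≈ 86.794 kt.
86.794 × 1.852 ≈ 160.74 km/h → 161 km/h.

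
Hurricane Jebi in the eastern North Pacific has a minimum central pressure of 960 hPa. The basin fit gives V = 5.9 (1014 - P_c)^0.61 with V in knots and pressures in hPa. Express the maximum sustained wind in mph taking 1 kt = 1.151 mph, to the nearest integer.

77 mph

ΔP = 1014 − 960 = 54 hPa.
V ≈ 5.9 × 54^0.61 = 5.9 × 11.396 ≈ 67.238 kt.
67.238 × 1.151 ≈ 77.39 mph → 77 mph.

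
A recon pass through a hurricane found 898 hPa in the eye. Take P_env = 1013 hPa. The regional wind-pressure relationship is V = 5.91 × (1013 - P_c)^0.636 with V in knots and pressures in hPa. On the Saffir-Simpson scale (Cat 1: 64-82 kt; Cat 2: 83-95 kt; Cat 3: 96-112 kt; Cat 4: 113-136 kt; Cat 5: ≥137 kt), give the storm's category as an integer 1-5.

4

ΔP = 1013 − 898 = 115 hPa.
V ≈ 5.91 × 115^0.636 = 5.91 × 20.45 ≈ 121 kt.
121 kt falls in the Category 4 band.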